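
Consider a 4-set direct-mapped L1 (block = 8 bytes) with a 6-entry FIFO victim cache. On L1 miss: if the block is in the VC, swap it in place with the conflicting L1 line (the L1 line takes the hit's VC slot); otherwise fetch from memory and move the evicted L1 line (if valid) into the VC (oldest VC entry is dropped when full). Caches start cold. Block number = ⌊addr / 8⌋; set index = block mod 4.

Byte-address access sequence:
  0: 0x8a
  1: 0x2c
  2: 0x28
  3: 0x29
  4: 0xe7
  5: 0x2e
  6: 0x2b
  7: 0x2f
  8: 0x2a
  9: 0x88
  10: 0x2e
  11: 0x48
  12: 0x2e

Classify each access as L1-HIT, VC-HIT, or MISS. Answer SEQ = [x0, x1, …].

SEQ = [MISS, MISS, L1-HIT, L1-HIT, MISS, L1-HIT, L1-HIT, L1-HIT, L1-HIT, VC-HIT, VC-HIT, MISS, VC-HIT]

#0 0x8a→b17/s1 MISS; vc=[]
#1 0x2c→b5/s1 MISS; vc=[17]
#2 0x28→b5/s1 L1-HIT; vc=[17]
#3 0x29→b5/s1 L1-HIT; vc=[17]
#4 0xe7→b28/s0 MISS; vc=[17]
#5 0x2e→b5/s1 L1-HIT; vc=[17]
#6 0x2b→b5/s1 L1-HIT; vc=[17]
#7 0x2f→b5/s1 L1-HIT; vc=[17]
#8 0x2a→b5/s1 L1-HIT; vc=[17]
#9 0x88→b17/s1 VC-HIT; vc=[5]
#10 0x2e→b5/s1 VC-HIT; vc=[17]
#11 0x48→b9/s1 MISS; vc=[17,5]
#12 0x2e→b5/s1 VC-HIT; vc=[17,9]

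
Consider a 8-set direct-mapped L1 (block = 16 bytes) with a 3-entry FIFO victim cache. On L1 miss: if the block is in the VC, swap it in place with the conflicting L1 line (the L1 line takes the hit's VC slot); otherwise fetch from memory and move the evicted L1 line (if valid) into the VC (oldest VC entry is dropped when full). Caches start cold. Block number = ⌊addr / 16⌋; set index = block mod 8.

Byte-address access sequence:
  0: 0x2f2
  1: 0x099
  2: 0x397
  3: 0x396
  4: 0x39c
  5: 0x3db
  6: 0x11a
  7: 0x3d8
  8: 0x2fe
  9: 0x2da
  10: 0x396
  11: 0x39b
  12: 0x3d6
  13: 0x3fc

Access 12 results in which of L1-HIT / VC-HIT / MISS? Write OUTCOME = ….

#0 0x2f2→b47/s7 MISS; vc=[]
#1 0x99→b9/s1 MISS; vc=[]
#2 0x397→b57/s1 MISS; vc=[9]
#3 0x396→b57/s1 L1-HIT; vc=[9]
#4 0x39c→b57/s1 L1-HIT; vc=[9]
#5 0x3db→b61/s5 MISS; vc=[9]
#6 0x11a→b17/s1 MISS; vc=[9,57]
#7 0x3d8→b61/s5 L1-HIT; vc=[9,57]
#8 0x2fe→b47/s7 L1-HIT; vc=[9,57]
#9 0x2da→b45/s5 MISS; vc=[9,57,61]
#10 0x396→b57/s1 VC-HIT; vc=[9,17,61]
#11 0x39b→b57/s1 L1-HIT; vc=[9,17,61]
#12 0x3d6→b61/s5 VC-HIT; vc=[9,17,45]
#13 0x3fc→b63/s7 MISS; vc=[17,45,47]

OUTCOME = VC-HIT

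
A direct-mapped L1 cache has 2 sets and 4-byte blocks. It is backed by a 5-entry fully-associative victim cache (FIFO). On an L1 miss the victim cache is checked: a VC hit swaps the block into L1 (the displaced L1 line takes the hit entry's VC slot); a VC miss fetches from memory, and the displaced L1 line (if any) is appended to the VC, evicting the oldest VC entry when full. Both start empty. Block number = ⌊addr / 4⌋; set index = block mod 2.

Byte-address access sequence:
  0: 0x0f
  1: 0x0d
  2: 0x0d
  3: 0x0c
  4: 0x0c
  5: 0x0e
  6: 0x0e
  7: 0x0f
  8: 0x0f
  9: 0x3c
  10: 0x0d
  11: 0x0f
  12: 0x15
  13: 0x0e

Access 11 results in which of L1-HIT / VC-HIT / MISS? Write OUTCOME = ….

#0 0xf→b3/s1 MISS; vc=[]
#1 0xd→b3/s1 L1-HIT; vc=[]
#2 0xd→b3/s1 L1-HIT; vc=[]
#3 0xc→b3/s1 L1-HIT; vc=[]
#4 0xc→b3/s1 L1-HIT; vc=[]
#5 0xe→b3/s1 L1-HIT; vc=[]
#6 0xe→b3/s1 L1-HIT; vc=[]
#7 0xf→b3/s1 L1-HIT; vc=[]
#8 0xf→b3/s1 L1-HIT; vc=[]
#9 0x3c→b15/s1 MISS; vc=[3]
#10 0xd→b3/s1 VC-HIT; vc=[15]
#11 0xf→b3/s1 L1-HIT; vc=[15]
#12 0x15→b5/s1 MISS; vc=[15,3]
#13 0xe→b3/s1 VC-HIT; vc=[15,5]

OUTCOME = L1-HIT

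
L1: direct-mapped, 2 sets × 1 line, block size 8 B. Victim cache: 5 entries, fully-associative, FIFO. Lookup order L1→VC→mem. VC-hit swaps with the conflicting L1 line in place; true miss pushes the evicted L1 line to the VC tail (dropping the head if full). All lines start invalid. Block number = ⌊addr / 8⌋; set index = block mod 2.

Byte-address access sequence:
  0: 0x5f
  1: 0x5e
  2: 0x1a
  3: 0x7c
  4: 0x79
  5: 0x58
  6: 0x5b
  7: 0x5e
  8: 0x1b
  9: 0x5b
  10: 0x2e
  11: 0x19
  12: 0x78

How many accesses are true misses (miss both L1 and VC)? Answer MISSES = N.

  [0] addr=0x5f blk=11 s=1: MISS | VC []
  [1] addr=0x5e blk=11 s=1: L1-HIT | VC []
  [2] addr=0x1a blk=3 s=1: MISS | VC [11]
  [3] addr=0x7c blk=15 s=1: MISS | VC [11, 3]
  [4] addr=0x79 blk=15 s=1: L1-HIT | VC [11, 3]
  [5] addr=0x58 blk=11 s=1: VC-HIT | VC [15, 3]
  [6] addr=0x5b blk=11 s=1: L1-HIT | VC [15, 3]
  [7] addr=0x5e blk=11 s=1: L1-HIT | VC [15, 3]
  [8] addr=0x1b blk=3 s=1: VC-HIT | VC [15, 11]
  [9] addr=0x5b blk=11 s=1: VC-HIT | VC [15, 3]
  [10] addr=0x2e blk=5 s=1: MISS | VC [15, 3, 11]
  [11] addr=0x19 blk=3 s=1: VC-HIT | VC [15, 5, 11]
  [12] addr=0x78 blk=15 s=1: VC-HIT | VC [3, 5, 11]

MISSES = 4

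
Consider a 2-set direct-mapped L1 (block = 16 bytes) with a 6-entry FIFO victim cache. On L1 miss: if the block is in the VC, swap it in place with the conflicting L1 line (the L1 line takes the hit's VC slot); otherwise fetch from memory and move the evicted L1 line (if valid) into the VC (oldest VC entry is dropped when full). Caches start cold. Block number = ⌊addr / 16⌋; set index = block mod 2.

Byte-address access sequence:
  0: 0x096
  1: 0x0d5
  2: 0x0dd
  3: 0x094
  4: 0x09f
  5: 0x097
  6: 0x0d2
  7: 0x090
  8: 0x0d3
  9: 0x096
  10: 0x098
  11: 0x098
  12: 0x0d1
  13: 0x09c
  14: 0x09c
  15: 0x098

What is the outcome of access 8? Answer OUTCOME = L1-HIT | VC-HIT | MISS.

  [0] addr=0x96 blk=9 s=1: MISS | VC []
  [1] addr=0xd5 blk=13 s=1: MISS | VC [9]
  [2] addr=0xdd blk=13 s=1: L1-HIT | VC [9]
  [3] addr=0x94 blk=9 s=1: VC-HIT | VC [13]
  [4] addr=0x9f blk=9 s=1: L1-HIT | VC [13]
  [5] addr=0x97 blk=9 s=1: L1-HIT | VC [13]
  [6] addr=0xd2 blk=13 s=1: VC-HIT | VC [9]
  [7] addr=0x90 blk=9 s=1: VC-HIT | VC [13]
  [8] addr=0xd3 blk=13 s=1: VC-HIT | VC [9]
  [9] addr=0x96 blk=9 s=1: VC-HIT | VC [13]
  [10] addr=0x98 blk=9 s=1: L1-HIT | VC [13]
  [11] addr=0x98 blk=9 s=1: L1-HIT | VC [13]
  [12] addr=0xd1 blk=13 s=1: VC-HIT | VC [9]
  [13] addr=0x9c blk=9 s=1: VC-HIT | VC [13]
  [14] addr=0x9c blk=9 s=1: L1-HIT | VC [13]
  [15] addr=0x98 blk=9 s=1: L1-HIT | VC [13]

OUTCOME = VC-HIT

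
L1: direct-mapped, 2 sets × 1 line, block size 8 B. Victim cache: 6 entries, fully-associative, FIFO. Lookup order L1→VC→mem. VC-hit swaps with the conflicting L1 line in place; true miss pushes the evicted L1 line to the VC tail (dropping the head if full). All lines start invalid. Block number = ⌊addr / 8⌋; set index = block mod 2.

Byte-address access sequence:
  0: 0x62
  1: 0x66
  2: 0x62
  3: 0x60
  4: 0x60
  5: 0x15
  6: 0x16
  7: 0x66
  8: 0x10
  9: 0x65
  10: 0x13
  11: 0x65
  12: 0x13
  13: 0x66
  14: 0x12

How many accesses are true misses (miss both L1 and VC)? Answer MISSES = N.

MISSES = 2

#0 0x62→b12/s0 MISS; vc=[]
#1 0x66→b12/s0 L1-HIT; vc=[]
#2 0x62→b12/s0 L1-HIT; vc=[]
#3 0x60→b12/s0 L1-HIT; vc=[]
#4 0x60→b12/s0 L1-HIT; vc=[]
#5 0x15→b2/s0 MISS; vc=[12]
#6 0x16→b2/s0 L1-HIT; vc=[12]
#7 0x66→b12/s0 VC-HIT; vc=[2]
#8 0x10→b2/s0 VC-HIT; vc=[12]
#9 0x65→b12/s0 VC-HIT; vc=[2]
#10 0x13→b2/s0 VC-HIT; vc=[12]
#11 0x65→b12/s0 VC-HIT; vc=[2]
#12 0x13→b2/s0 VC-HIT; vc=[12]
#13 0x66→b12/s0 VC-HIT; vc=[2]
#14 0x12→b2/s0 VC-HIT; vc=[12]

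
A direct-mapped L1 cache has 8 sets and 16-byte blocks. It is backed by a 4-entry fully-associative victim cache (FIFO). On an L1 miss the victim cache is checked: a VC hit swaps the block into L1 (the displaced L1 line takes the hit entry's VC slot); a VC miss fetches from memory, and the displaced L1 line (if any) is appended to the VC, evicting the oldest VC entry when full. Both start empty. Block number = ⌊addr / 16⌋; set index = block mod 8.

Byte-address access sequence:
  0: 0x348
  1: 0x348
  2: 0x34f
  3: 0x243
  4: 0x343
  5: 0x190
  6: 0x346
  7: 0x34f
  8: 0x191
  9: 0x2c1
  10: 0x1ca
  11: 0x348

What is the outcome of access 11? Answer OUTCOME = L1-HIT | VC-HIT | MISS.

0: 0x348 (blk 52, set 4) → MISS  vc=[]
1: 0x348 (blk 52, set 4) → L1-HIT  vc=[]
2: 0x34f (blk 52, set 4) → L1-HIT  vc=[]
3: 0x243 (blk 36, set 4) → MISS  vc=[52]
4: 0x343 (blk 52, set 4) → VC-HIT  vc=[36]
5: 0x190 (blk 25, set 1) → MISS  vc=[36]
6: 0x346 (blk 52, set 4) → L1-HIT  vc=[36]
7: 0x34f (blk 52, set 4) → L1-HIT  vc=[36]
8: 0x191 (blk 25, set 1) → L1-HIT  vc=[36]
9: 0x2c1 (blk 44, set 4) → MISS  vc=[36, 52]
10: 0x1ca (blk 28, set 4) → MISS  vc=[36, 52, 44]
11: 0x348 (blk 52, set 4) → VC-HIT  vc=[36, 28, 44]

OUTCOME = VC-HIT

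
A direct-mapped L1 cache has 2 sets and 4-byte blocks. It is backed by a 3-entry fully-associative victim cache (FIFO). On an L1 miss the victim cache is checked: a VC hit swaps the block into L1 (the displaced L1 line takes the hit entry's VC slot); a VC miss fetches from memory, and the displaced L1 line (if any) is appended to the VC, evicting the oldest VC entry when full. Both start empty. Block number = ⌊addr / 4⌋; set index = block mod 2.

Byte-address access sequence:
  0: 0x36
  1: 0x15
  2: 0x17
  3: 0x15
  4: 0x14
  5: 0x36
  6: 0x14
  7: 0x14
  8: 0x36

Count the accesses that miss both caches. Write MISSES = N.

MISSES = 2

  [0] addr=0x36 blk=13 s=1: MISS | VC []
  [1] addr=0x15 blk=5 s=1: MISS | VC [13]
  [2] addr=0x17 blk=5 s=1: L1-HIT | VC [13]
  [3] addr=0x15 blk=5 s=1: L1-HIT | VC [13]
  [4] addr=0x14 blk=5 s=1: L1-HIT | VC [13]
  [5] addr=0x36 blk=13 s=1: VC-HIT | VC [5]
  [6] addr=0x14 blk=5 s=1: VC-HIT | VC [13]
  [7] addr=0x14 blk=5 s=1: L1-HIT | VC [13]
  [8] addr=0x36 blk=13 s=1: VC-HIT | VC [5]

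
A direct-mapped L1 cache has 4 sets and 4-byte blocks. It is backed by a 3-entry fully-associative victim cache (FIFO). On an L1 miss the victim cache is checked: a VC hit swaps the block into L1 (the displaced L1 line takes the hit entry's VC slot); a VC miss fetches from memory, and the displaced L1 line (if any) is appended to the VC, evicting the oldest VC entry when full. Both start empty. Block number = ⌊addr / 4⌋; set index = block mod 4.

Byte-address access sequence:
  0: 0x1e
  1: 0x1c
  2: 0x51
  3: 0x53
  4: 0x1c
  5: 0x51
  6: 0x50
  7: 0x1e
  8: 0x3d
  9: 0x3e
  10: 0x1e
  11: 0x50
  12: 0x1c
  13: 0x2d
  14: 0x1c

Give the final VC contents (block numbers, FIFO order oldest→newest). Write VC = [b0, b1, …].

#0 0x1e→b7/s3 MISS; vc=[]
#1 0x1c→b7/s3 L1-HIT; vc=[]
#2 0x51→b20/s0 MISS; vc=[]
#3 0x53→b20/s0 L1-HIT; vc=[]
#4 0x1c→b7/s3 L1-HIT; vc=[]
#5 0x51→b20/s0 L1-HIT; vc=[]
#6 0x50→b20/s0 L1-HIT; vc=[]
#7 0x1e→b7/s3 L1-HIT; vc=[]
#8 0x3d→b15/s3 MISS; vc=[7]
#9 0x3e→b15/s3 L1-HIT; vc=[7]
#10 0x1e→b7/s3 VC-HIT; vc=[15]
#11 0x50→b20/s0 L1-HIT; vc=[15]
#12 0x1c→b7/s3 L1-HIT; vc=[15]
#13 0x2d→b11/s3 MISS; vc=[15,7]
#14 0x1c→b7/s3 VC-HIT; vc=[15,11]

VC = [15, 11]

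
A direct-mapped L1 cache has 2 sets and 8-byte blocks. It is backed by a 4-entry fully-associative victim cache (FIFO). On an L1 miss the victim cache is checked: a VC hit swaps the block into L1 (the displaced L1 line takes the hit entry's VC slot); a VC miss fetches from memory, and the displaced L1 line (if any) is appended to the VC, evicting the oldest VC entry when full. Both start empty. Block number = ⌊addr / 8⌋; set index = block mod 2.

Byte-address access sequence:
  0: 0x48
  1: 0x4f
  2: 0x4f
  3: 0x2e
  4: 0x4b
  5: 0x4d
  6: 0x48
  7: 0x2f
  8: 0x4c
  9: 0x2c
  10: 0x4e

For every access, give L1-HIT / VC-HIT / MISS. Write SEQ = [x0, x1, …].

  [0] addr=0x48 blk=9 s=1: MISS | VC []
  [1] addr=0x4f blk=9 s=1: L1-HIT | VC []
  [2] addr=0x4f blk=9 s=1: L1-HIT | VC []
  [3] addr=0x2e blk=5 s=1: MISS | VC [9]
  [4] addr=0x4b blk=9 s=1: VC-HIT | VC [5]
  [5] addr=0x4d blk=9 s=1: L1-HIT | VC [5]
  [6] addr=0x48 blk=9 s=1: L1-HIT | VC [5]
  [7] addr=0x2f blk=5 s=1: VC-HIT | VC [9]
  [8] addr=0x4c blk=9 s=1: VC-HIT | VC [5]
  [9] addr=0x2c blk=5 s=1: VC-HIT | VC [9]
  [10] addr=0x4e blk=9 s=1: VC-HIT | VC [5]

SEQ = [MISS, L1-HIT, L1-HIT, MISS, VC-HIT, L1-HIT, L1-HIT, VC-HIT, VC-HIT, VC-HIT, VC-HIT]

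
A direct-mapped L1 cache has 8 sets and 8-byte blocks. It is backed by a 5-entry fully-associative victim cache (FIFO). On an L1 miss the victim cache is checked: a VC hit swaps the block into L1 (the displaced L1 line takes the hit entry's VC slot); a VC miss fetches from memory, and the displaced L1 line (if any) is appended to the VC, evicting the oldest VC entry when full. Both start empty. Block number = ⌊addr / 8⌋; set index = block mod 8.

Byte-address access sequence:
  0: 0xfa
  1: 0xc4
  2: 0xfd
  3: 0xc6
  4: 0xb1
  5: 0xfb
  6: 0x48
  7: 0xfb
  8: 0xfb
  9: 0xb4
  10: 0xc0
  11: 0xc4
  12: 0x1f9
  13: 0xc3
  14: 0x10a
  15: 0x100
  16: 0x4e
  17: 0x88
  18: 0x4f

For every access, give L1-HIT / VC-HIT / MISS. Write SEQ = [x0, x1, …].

  [0] addr=0xfa blk=31 s=7: MISS | VC []
  [1] addr=0xc4 blk=24 s=0: MISS | VC []
  [2] addr=0xfd blk=31 s=7: L1-HIT | VC []
  [3] addr=0xc6 blk=24 s=0: L1-HIT | VC []
  [4] addr=0xb1 blk=22 s=6: MISS | VC []
  [5] addr=0xfb blk=31 s=7: L1-HIT | VC []
  [6] addr=0x48 blk=9 s=1: MISS | VC []
  [7] addr=0xfb blk=31 s=7: L1-HIT | VC []
  [8] addr=0xfb blk=31 s=7: L1-HIT | VC []
  [9] addr=0xb4 blk=22 s=6: L1-HIT | VC []
  [10] addr=0xc0 blk=24 s=0: L1-HIT | VC []
  [11] addr=0xc4 blk=24 s=0: L1-HIT | VC []
  [12] addr=0x1f9 blk=63 s=7: MISS | VC [31]
  [13] addr=0xc3 blk=24 s=0: L1-HIT | VC [31]
  [14] addr=0x10a blk=33 s=1: MISS | VC [31, 9]
  [15] addr=0x100 blk=32 s=0: MISS | VC [31, 9, 24]
  [16] addr=0x4e blk=9 s=1: VC-HIT | VC [31, 33, 24]
  [17] addr=0x88 blk=17 s=1: MISS | VC [31, 33, 24, 9]
  [18] addr=0x4f blk=9 s=1: VC-HIT | VC [31, 33, 24, 17]

SEQ = [MISS, MISS, L1-HIT, L1-HIT, MISS, L1-HIT, MISS, L1-HIT, L1-HIT, L1-HIT, L1-HIT, L1-HIT, MISS, L1-HIT, MISS, MISS, VC-HIT, MISS, VC-HIT]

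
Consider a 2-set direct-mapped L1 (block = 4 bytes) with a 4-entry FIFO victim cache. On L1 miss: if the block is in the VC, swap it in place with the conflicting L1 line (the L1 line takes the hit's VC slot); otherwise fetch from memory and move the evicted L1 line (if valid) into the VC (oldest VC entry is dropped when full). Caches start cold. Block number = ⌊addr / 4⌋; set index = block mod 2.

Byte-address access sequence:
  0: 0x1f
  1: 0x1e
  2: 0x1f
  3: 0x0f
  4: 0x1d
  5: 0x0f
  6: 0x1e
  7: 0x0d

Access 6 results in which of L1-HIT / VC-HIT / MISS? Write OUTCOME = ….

  [0] addr=0x1f blk=7 s=1: MISS | VC []
  [1] addr=0x1e blk=7 s=1: L1-HIT | VC []
  [2] addr=0x1f blk=7 s=1: L1-HIT | VC []
  [3] addr=0xf blk=3 s=1: MISS | VC [7]
  [4] addr=0x1d blk=7 s=1: VC-HIT | VC [3]
  [5] addr=0xf blk=3 s=1: VC-HIT | VC [7]
  [6] addr=0x1e blk=7 s=1: VC-HIT | VC [3]
  [7] addr=0xd blk=3 s=1: VC-HIT | VC [7]

OUTCOME = VC-HIT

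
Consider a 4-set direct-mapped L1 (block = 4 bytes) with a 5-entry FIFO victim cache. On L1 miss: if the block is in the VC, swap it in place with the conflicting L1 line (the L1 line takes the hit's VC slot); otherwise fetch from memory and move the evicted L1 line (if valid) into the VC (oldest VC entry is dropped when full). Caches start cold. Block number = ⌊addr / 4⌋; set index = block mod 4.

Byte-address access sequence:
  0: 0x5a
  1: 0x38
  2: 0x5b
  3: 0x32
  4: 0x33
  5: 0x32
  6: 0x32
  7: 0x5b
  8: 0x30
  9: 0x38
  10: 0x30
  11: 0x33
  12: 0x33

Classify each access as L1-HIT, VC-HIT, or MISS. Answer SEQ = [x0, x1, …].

SEQ = [MISS, MISS, VC-HIT, MISS, L1-HIT, L1-HIT, L1-HIT, L1-HIT, L1-HIT, VC-HIT, L1-HIT, L1-HIT, L1-HIT]

#0 0x5a→b22/s2 MISS; vc=[]
#1 0x38→b14/s2 MISS; vc=[22]
#2 0x5b→b22/s2 VC-HIT; vc=[14]
#3 0x32→b12/s0 MISS; vc=[14]
#4 0x33→b12/s0 L1-HIT; vc=[14]
#5 0x32→b12/s0 L1-HIT; vc=[14]
#6 0x32→b12/s0 L1-HIT; vc=[14]
#7 0x5b→b22/s2 L1-HIT; vc=[14]
#8 0x30→b12/s0 L1-HIT; vc=[14]
#9 0x38→b14/s2 VC-HIT; vc=[22]
#10 0x30→b12/s0 L1-HIT; vc=[22]
#11 0x33→b12/s0 L1-HIT; vc=[22]
#12 0x33→b12/s0 L1-HIT; vc=[22]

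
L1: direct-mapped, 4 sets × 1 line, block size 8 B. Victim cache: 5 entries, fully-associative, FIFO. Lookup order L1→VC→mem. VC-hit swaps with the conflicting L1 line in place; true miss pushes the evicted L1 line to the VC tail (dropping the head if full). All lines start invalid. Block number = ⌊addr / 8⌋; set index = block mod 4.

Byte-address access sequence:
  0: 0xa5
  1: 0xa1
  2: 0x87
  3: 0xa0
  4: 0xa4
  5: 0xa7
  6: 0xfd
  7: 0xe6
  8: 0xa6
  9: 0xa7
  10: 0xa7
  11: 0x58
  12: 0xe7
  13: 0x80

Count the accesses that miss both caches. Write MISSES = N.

MISSES = 5

  [0] addr=0xa5 blk=20 s=0: MISS | VC []
  [1] addr=0xa1 blk=20 s=0: L1-HIT | VC []
  [2] addr=0x87 blk=16 s=0: MISS | VC [20]
  [3] addr=0xa0 blk=20 s=0: VC-HIT | VC [16]
  [4] addr=0xa4 blk=20 s=0: L1-HIT | VC [16]
  [5] addr=0xa7 blk=20 s=0: L1-HIT | VC [16]
  [6] addr=0xfd blk=31 s=3: MISS | VC [16]
  [7] addr=0xe6 blk=28 s=0: MISS | VC [16, 20]
  [8] addr=0xa6 blk=20 s=0: VC-HIT | VC [16, 28]
  [9] addr=0xa7 blk=20 s=0: L1-HIT | VC [16, 28]
  [10] addr=0xa7 blk=20 s=0: L1-HIT | VC [16, 28]
  [11] addr=0x58 blk=11 s=3: MISS | VC [16, 28, 31]
  [12] addr=0xe7 blk=28 s=0: VC-HIT | VC [16, 20, 31]
  [13] addr=0x80 blk=16 s=0: VC-HIT | VC [28, 20, 31]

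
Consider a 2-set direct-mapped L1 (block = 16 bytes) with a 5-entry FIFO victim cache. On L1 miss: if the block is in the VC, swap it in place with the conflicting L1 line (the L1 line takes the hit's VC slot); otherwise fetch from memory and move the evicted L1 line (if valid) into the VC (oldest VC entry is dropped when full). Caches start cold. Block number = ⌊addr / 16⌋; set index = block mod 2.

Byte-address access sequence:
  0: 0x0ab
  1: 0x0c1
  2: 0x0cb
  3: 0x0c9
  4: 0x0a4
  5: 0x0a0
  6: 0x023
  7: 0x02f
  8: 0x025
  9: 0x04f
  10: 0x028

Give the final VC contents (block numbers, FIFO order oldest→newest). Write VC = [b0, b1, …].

VC = [12, 10, 4]

#0 0xab→b10/s0 MISS; vc=[]
#1 0xc1→b12/s0 MISS; vc=[10]
#2 0xcb→b12/s0 L1-HIT; vc=[10]
#3 0xc9→b12/s0 L1-HIT; vc=[10]
#4 0xa4→b10/s0 VC-HIT; vc=[12]
#5 0xa0→b10/s0 L1-HIT; vc=[12]
#6 0x23→b2/s0 MISS; vc=[12,10]
#7 0x2f→b2/s0 L1-HIT; vc=[12,10]
#8 0x25→b2/s0 L1-HIT; vc=[12,10]
#9 0x4f→b4/s0 MISS; vc=[12,10,2]
#10 0x28→b2/s0 VC-HIT; vc=[12,10,4]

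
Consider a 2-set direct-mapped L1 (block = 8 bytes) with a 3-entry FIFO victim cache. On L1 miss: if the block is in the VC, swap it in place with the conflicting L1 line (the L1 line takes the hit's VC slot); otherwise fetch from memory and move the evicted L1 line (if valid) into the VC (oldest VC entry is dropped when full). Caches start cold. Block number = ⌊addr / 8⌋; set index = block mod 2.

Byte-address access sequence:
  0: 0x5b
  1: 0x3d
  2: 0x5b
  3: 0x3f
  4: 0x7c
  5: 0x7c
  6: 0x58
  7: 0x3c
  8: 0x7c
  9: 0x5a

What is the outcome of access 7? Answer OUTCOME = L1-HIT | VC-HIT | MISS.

#0 0x5b→b11/s1 MISS; vc=[]
#1 0x3d→b7/s1 MISS; vc=[11]
#2 0x5b→b11/s1 VC-HIT; vc=[7]
#3 0x3f→b7/s1 VC-HIT; vc=[11]
#4 0x7c→b15/s1 MISS; vc=[11,7]
#5 0x7c→b15/s1 L1-HIT; vc=[11,7]
#6 0x58→b11/s1 VC-HIT; vc=[15,7]
#7 0x3c→b7/s1 VC-HIT; vc=[15,11]
#8 0x7c→b15/s1 VC-HIT; vc=[7,11]
#9 0x5a→b11/s1 VC-HIT; vc=[7,15]

OUTCOME = VC-HIT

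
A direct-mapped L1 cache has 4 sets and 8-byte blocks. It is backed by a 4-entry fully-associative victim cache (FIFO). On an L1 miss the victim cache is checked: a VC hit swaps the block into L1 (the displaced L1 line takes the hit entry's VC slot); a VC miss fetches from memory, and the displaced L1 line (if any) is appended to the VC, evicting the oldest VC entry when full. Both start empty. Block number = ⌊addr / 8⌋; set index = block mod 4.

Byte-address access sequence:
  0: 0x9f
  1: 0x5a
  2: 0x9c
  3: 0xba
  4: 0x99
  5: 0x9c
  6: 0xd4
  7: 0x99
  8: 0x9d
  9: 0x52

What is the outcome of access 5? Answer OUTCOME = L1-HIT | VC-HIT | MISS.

OUTCOME = L1-HIT

0: 0x9f (blk 19, set 3) → MISS  vc=[]
1: 0x5a (blk 11, set 3) → MISS  vc=[19]
2: 0x9c (blk 19, set 3) → VC-HIT  vc=[11]
3: 0xba (blk 23, set 3) → MISS  vc=[11, 19]
4: 0x99 (blk 19, set 3) → VC-HIT  vc=[11, 23]
5: 0x9c (blk 19, set 3) → L1-HIT  vc=[11, 23]
6: 0xd4 (blk 26, set 2) → MISS  vc=[11, 23]
7: 0x99 (blk 19, set 3) → L1-HIT  vc=[11, 23]
8: 0x9d (blk 19, set 3) → L1-HIT  vc=[11, 23]
9: 0x52 (blk 10, set 2) → MISS  vc=[11, 23, 26]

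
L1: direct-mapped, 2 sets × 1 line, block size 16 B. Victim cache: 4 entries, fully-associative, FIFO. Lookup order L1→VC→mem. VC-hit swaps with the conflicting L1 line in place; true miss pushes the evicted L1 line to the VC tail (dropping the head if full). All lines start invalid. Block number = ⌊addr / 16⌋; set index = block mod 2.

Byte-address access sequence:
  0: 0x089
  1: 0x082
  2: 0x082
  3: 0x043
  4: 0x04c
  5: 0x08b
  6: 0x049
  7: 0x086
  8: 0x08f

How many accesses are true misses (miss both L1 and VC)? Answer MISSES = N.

MISSES = 2

  [0] addr=0x89 blk=8 s=0: MISS | VC []
  [1] addr=0x82 blk=8 s=0: L1-HIT | VC []
  [2] addr=0x82 blk=8 s=0: L1-HIT | VC []
  [3] addr=0x43 blk=4 s=0: MISS | VC [8]
  [4] addr=0x4c blk=4 s=0: L1-HIT | VC [8]
  [5] addr=0x8b blk=8 s=0: VC-HIT | VC [4]
  [6] addr=0x49 blk=4 s=0: VC-HIT | VC [8]
  [7] addr=0x86 blk=8 s=0: VC-HIT | VC [4]
  [8] addr=0x8f blk=8 s=0: L1-HIT | VC [4]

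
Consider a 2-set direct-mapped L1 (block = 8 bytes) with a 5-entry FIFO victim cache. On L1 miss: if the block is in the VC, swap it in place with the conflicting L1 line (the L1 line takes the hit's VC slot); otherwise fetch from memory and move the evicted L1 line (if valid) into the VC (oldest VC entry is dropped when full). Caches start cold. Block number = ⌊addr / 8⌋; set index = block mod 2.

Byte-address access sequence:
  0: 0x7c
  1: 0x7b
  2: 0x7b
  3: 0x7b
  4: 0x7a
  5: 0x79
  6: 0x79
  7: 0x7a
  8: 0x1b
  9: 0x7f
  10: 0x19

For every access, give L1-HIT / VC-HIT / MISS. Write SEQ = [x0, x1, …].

  [0] addr=0x7c blk=15 s=1: MISS | VC []
  [1] addr=0x7b blk=15 s=1: L1-HIT | VC []
  [2] addr=0x7b blk=15 s=1: L1-HIT | VC []
  [3] addr=0x7b blk=15 s=1: L1-HIT | VC []
  [4] addr=0x7a blk=15 s=1: L1-HIT | VC []
  [5] addr=0x79 blk=15 s=1: L1-HIT | VC []
  [6] addr=0x79 blk=15 s=1: L1-HIT | VC []
  [7] addr=0x7a blk=15 s=1: L1-HIT | VC []
  [8] addr=0x1b blk=3 s=1: MISS | VC [15]
  [9] addr=0x7f blk=15 s=1: VC-HIT | VC [3]
  [10] addr=0x19 blk=3 s=1: VC-HIT | VC [15]

SEQ = [MISS, L1-HIT, L1-HIT, L1-HIT, L1-HIT, L1-HIT, L1-HIT, L1-HIT, MISS, VC-HIT, VC-HIT]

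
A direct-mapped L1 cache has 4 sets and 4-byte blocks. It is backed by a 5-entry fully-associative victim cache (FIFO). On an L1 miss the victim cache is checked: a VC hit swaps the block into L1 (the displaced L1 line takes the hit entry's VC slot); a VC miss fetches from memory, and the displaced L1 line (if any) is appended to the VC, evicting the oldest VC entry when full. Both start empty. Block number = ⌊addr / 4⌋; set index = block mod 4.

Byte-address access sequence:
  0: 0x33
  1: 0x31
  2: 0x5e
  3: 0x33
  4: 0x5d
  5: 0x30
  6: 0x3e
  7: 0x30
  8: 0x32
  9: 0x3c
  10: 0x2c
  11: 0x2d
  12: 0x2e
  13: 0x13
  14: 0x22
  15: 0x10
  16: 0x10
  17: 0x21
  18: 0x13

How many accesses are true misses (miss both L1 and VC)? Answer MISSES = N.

0: 0x33 (blk 12, set 0) → MISS  vc=[]
1: 0x31 (blk 12, set 0) → L1-HIT  vc=[]
2: 0x5e (blk 23, set 3) → MISS  vc=[]
3: 0x33 (blk 12, set 0) → L1-HIT  vc=[]
4: 0x5d (blk 23, set 3) → L1-HIT  vc=[]
5: 0x30 (blk 12, set 0) → L1-HIT  vc=[]
6: 0x3e (blk 15, set 3) → MISS  vc=[23]
7: 0x30 (blk 12, set 0) → L1-HIT  vc=[23]
8: 0x32 (blk 12, set 0) → L1-HIT  vc=[23]
9: 0x3c (blk 15, set 3) → L1-HIT  vc=[23]
10: 0x2c (blk 11, set 3) → MISS  vc=[23, 15]
11: 0x2d (blk 11, set 3) → L1-HIT  vc=[23, 15]
12: 0x2e (blk 11, set 3) → L1-HIT  vc=[23, 15]
13: 0x13 (blk 4, set 0) → MISS  vc=[23, 15, 12]
14: 0x22 (blk 8, set 0) → MISS  vc=[23, 15, 12, 4]
15: 0x10 (blk 4, set 0) → VC-HIT  vc=[23, 15, 12, 8]
16: 0x10 (blk 4, set 0) → L1-HIT  vc=[23, 15, 12, 8]
17: 0x21 (blk 8, set 0) → VC-HIT  vc=[23, 15, 12, 4]
18: 0x13 (blk 4, set 0) → VC-HIT  vc=[23, 15, 12, 8]

MISSES = 6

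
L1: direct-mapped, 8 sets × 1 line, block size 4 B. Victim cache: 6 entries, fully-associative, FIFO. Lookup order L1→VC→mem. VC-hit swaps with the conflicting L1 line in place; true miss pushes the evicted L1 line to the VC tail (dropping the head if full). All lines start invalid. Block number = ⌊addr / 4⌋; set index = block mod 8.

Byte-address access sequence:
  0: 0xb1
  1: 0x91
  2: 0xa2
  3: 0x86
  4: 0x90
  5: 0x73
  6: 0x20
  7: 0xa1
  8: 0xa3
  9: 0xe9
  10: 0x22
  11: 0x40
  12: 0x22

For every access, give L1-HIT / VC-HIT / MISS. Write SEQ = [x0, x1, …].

0: 0xb1 (blk 44, set 4) → MISS  vc=[]
1: 0x91 (blk 36, set 4) → MISS  vc=[44]
2: 0xa2 (blk 40, set 0) → MISS  vc=[44]
3: 0x86 (blk 33, set 1) → MISS  vc=[44]
4: 0x90 (blk 36, set 4) → L1-HIT  vc=[44]
5: 0x73 (blk 28, set 4) → MISS  vc=[44, 36]
6: 0x20 (blk 8, set 0) → MISS  vc=[44, 36, 40]
7: 0xa1 (blk 40, set 0) → VC-HIT  vc=[44, 36, 8]
8: 0xa3 (blk 40, set 0) → L1-HIT  vc=[44, 36, 8]
9: 0xe9 (blk 58, set 2) → MISS  vc=[44, 36, 8]
10: 0x22 (blk 8, set 0) → VC-HIT  vc=[44, 36, 40]
11: 0x40 (blk 16, set 0) → MISS  vc=[44, 36, 40, 8]
12: 0x22 (blk 8, set 0) → VC-HIT  vc=[44, 36, 40, 16]

SEQ = [MISS, MISS, MISS, MISS, L1-HIT, MISS, MISS, VC-HIT, L1-HIT, MISS, VC-HIT, MISS, VC-HIT]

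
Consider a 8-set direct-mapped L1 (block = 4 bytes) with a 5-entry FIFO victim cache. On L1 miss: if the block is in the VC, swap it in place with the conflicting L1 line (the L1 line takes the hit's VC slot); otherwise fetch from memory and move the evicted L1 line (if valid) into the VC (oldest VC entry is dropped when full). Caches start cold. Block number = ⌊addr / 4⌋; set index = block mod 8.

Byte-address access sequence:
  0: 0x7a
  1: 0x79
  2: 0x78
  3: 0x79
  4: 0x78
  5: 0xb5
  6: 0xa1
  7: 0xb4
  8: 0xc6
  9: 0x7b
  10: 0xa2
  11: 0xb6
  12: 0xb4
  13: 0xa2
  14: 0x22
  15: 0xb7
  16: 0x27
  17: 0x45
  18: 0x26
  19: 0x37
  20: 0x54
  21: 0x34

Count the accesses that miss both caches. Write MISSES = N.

MISSES = 9

  [0] addr=0x7a blk=30 s=6: MISS | VC []
  [1] addr=0x79 blk=30 s=6: L1-HIT | VC []
  [2] addr=0x78 blk=30 s=6: L1-HIT | VC []
  [3] addr=0x79 blk=30 s=6: L1-HIT | VC []
  [4] addr=0x78 blk=30 s=6: L1-HIT | VC []
  [5] addr=0xb5 blk=45 s=5: MISS | VC []
  [6] addr=0xa1 blk=40 s=0: MISS | VC []
  [7] addr=0xb4 blk=45 s=5: L1-HIT | VC []
  [8] addr=0xc6 blk=49 s=1: MISS | VC []
  [9] addr=0x7b blk=30 s=6: L1-HIT | VC []
  [10] addr=0xa2 blk=40 s=0: L1-HIT | VC []
  [11] addr=0xb6 blk=45 s=5: L1-HIT | VC []
  [12] addr=0xb4 blk=45 s=5: L1-HIT | VC []
  [13] addr=0xa2 blk=40 s=0: L1-HIT | VC []
  [14] addr=0x22 blk=8 s=0: MISS | VC [40]
  [15] addr=0xb7 blk=45 s=5: L1-HIT | VC [40]
  [16] addr=0x27 blk=9 s=1: MISS | VC [40, 49]
  [17] addr=0x45 blk=17 s=1: MISS | VC [40, 49, 9]
  [18] addr=0x26 blk=9 s=1: VC-HIT | VC [40, 49, 17]
  [19] addr=0x37 blk=13 s=5: MISS | VC [40, 49, 17, 45]
  [20] addr=0x54 blk=21 s=5: MISS | VC [40, 49, 17, 45, 13]
  [21] addr=0x34 blk=13 s=5: VC-HIT | VC [40, 49, 17, 45, 21]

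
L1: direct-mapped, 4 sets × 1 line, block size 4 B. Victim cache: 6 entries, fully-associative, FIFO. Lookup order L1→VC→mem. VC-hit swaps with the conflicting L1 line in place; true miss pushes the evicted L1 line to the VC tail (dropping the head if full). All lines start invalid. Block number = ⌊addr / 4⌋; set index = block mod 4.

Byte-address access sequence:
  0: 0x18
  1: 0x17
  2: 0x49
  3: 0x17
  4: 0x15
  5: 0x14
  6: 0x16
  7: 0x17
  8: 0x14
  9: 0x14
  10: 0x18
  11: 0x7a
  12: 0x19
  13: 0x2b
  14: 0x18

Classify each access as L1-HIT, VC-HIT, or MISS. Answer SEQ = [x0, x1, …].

SEQ = [MISS, MISS, MISS, L1-HIT, L1-HIT, L1-HIT, L1-HIT, L1-HIT, L1-HIT, L1-HIT, VC-HIT, MISS, VC-HIT, MISS, VC-HIT]

#0 0x18→b6/s2 MISS; vc=[]
#1 0x17→b5/s1 MISS; vc=[]
#2 0x49→b18/s2 MISS; vc=[6]
#3 0x17→b5/s1 L1-HIT; vc=[6]
#4 0x15→b5/s1 L1-HIT; vc=[6]
#5 0x14→b5/s1 L1-HIT; vc=[6]
#6 0x16→b5/s1 L1-HIT; vc=[6]
#7 0x17→b5/s1 L1-HIT; vc=[6]
#8 0x14→b5/s1 L1-HIT; vc=[6]
#9 0x14→b5/s1 L1-HIT; vc=[6]
#10 0x18→b6/s2 VC-HIT; vc=[18]
#11 0x7a→b30/s2 MISS; vc=[18,6]
#12 0x19→b6/s2 VC-HIT; vc=[18,30]
#13 0x2b→b10/s2 MISS; vc=[18,30,6]
#14 0x18→b6/s2 VC-HIT; vc=[18,30,10]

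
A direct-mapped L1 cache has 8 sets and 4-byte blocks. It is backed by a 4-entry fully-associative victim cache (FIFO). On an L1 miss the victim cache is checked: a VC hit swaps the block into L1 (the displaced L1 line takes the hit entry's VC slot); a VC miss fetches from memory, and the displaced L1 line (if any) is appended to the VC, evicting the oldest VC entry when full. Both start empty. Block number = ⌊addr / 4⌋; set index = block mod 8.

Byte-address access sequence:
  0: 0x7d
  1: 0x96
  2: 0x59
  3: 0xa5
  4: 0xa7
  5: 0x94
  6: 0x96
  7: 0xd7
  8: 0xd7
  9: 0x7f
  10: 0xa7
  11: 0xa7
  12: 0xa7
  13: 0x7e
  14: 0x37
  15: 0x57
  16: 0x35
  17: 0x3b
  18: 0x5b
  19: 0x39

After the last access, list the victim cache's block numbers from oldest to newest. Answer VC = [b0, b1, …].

VC = [37, 53, 21, 22]

0: 0x7d (blk 31, set 7) → MISS  vc=[]
1: 0x96 (blk 37, set 5) → MISS  vc=[]
2: 0x59 (blk 22, set 6) → MISS  vc=[]
3: 0xa5 (blk 41, set 1) → MISS  vc=[]
4: 0xa7 (blk 41, set 1) → L1-HIT  vc=[]
5: 0x94 (blk 37, set 5) → L1-HIT  vc=[]
6: 0x96 (blk 37, set 5) → L1-HIT  vc=[]
7: 0xd7 (blk 53, set 5) → MISS  vc=[37]
8: 0xd7 (blk 53, set 5) → L1-HIT  vc=[37]
9: 0x7f (blk 31, set 7) → L1-HIT  vc=[37]
10: 0xa7 (blk 41, set 1) → L1-HIT  vc=[37]
11: 0xa7 (blk 41, set 1) → L1-HIT  vc=[37]
12: 0xa7 (blk 41, set 1) → L1-HIT  vc=[37]
13: 0x7e (blk 31, set 7) → L1-HIT  vc=[37]
14: 0x37 (blk 13, set 5) → MISS  vc=[37, 53]
15: 0x57 (blk 21, set 5) → MISS  vc=[37, 53, 13]
16: 0x35 (blk 13, set 5) → VC-HIT  vc=[37, 53, 21]
17: 0x3b (blk 14, set 6) → MISS  vc=[37, 53, 21, 22]
18: 0x5b (blk 22, set 6) → VC-HIT  vc=[37, 53, 21, 14]
19: 0x39 (blk 14, set 6) → VC-HIT  vc=[37, 53, 21, 22]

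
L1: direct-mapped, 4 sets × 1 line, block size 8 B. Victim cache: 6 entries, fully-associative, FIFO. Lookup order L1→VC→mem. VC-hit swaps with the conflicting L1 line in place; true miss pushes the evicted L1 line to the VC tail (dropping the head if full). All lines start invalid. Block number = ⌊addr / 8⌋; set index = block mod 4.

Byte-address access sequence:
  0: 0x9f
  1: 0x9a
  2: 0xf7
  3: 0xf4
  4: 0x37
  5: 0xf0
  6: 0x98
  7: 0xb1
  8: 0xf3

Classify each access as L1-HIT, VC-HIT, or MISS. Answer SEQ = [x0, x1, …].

#0 0x9f→b19/s3 MISS; vc=[]
#1 0x9a→b19/s3 L1-HIT; vc=[]
#2 0xf7→b30/s2 MISS; vc=[]
#3 0xf4→b30/s2 L1-HIT; vc=[]
#4 0x37→b6/s2 MISS; vc=[30]
#5 0xf0→b30/s2 VC-HIT; vc=[6]
#6 0x98→b19/s3 L1-HIT; vc=[6]
#7 0xb1→b22/s2 MISS; vc=[6,30]
#8 0xf3→b30/s2 VC-HIT; vc=[6,22]

SEQ = [MISS, L1-HIT, MISS, L1-HIT, MISS, VC-HIT, L1-HIT, MISS, VC-HIT]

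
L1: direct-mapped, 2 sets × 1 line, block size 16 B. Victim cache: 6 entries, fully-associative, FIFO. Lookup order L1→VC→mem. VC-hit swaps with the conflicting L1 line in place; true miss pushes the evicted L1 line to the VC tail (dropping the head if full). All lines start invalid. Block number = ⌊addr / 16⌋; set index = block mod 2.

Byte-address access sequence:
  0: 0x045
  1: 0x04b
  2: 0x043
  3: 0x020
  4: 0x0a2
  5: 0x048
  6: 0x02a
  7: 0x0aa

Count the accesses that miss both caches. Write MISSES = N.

#0 0x45→b4/s0 MISS; vc=[]
#1 0x4b→b4/s0 L1-HIT; vc=[]
#2 0x43→b4/s0 L1-HIT; vc=[]
#3 0x20→b2/s0 MISS; vc=[4]
#4 0xa2→b10/s0 MISS; vc=[4,2]
#5 0x48→b4/s0 VC-HIT; vc=[10,2]
#6 0x2a→b2/s0 VC-HIT; vc=[10,4]
#7 0xaa→b10/s0 VC-HIT; vc=[2,4]

MISSES = 3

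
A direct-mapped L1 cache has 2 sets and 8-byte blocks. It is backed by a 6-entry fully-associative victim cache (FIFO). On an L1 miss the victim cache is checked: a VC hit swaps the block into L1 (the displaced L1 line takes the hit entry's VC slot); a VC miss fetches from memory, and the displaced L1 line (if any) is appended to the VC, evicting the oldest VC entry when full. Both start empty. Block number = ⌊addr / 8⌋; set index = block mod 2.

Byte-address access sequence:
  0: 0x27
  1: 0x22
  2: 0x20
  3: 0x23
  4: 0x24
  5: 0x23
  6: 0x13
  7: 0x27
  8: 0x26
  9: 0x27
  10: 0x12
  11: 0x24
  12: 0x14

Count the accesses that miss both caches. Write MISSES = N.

MISSES = 2

  [0] addr=0x27 blk=4 s=0: MISS | VC []
  [1] addr=0x22 blk=4 s=0: L1-HIT | VC []
  [2] addr=0x20 blk=4 s=0: L1-HIT | VC []
  [3] addr=0x23 blk=4 s=0: L1-HIT | VC []
  [4] addr=0x24 blk=4 s=0: L1-HIT | VC []
  [5] addr=0x23 blk=4 s=0: L1-HIT | VC []
  [6] addr=0x13 blk=2 s=0: MISS | VC [4]
  [7] addr=0x27 blk=4 s=0: VC-HIT | VC [2]
  [8] addr=0x26 blk=4 s=0: L1-HIT | VC [2]
  [9] addr=0x27 blk=4 s=0: L1-HIT | VC [2]
  [10] addr=0x12 blk=2 s=0: VC-HIT | VC [4]
  [11] addr=0x24 blk=4 s=0: VC-HIT | VC [2]
  [12] addr=0x14 blk=2 s=0: VC-HIT | VC [4]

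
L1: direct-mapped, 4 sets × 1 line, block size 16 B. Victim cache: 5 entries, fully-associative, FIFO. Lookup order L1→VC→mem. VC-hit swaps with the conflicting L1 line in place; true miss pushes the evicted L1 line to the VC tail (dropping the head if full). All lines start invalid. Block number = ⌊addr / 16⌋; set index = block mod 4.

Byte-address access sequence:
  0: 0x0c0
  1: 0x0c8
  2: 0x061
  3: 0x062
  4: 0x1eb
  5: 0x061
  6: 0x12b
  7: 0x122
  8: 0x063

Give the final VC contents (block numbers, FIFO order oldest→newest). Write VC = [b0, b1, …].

#0 0xc0→b12/s0 MISS; vc=[]
#1 0xc8→b12/s0 L1-HIT; vc=[]
#2 0x61→b6/s2 MISS; vc=[]
#3 0x62→b6/s2 L1-HIT; vc=[]
#4 0x1eb→b30/s2 MISS; vc=[6]
#5 0x61→b6/s2 VC-HIT; vc=[30]
#6 0x12b→b18/s2 MISS; vc=[30,6]
#7 0x122→b18/s2 L1-HIT; vc=[30,6]
#8 0x63→b6/s2 VC-HIT; vc=[30,18]

VC = [30, 18]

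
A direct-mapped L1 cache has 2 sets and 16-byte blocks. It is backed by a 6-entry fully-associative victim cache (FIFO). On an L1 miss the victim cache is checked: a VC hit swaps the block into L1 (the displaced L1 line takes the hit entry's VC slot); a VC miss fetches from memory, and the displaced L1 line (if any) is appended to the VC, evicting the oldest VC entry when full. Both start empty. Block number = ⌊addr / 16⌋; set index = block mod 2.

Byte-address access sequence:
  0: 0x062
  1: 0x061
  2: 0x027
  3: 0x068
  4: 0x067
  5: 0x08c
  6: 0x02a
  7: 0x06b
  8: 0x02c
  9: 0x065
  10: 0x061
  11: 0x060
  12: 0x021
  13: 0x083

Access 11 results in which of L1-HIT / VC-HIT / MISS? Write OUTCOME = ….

  [0] addr=0x62 blk=6 s=0: MISS | VC []
  [1] addr=0x61 blk=6 s=0: L1-HIT | VC []
  [2] addr=0x27 blk=2 s=0: MISS | VC [6]
  [3] addr=0x68 blk=6 s=0: VC-HIT | VC [2]
  [4] addr=0x67 blk=6 s=0: L1-HIT | VC [2]
  [5] addr=0x8c blk=8 s=0: MISS | VC [2, 6]
  [6] addr=0x2a blk=2 s=0: VC-HIT | VC [8, 6]
  [7] addr=0x6b blk=6 s=0: VC-HIT | VC [8, 2]
  [8] addr=0x2c blk=2 s=0: VC-HIT | VC [8, 6]
  [9] addr=0x65 blk=6 s=0: VC-HIT | VC [8, 2]
  [10] addr=0x61 blk=6 s=0: L1-HIT | VC [8, 2]
  [11] addr=0x60 blk=6 s=0: L1-HIT | VC [8, 2]
  [12] addr=0x21 blk=2 s=0: VC-HIT | VC [8, 6]
  [13] addr=0x83 blk=8 s=0: VC-HIT | VC [2, 6]

OUTCOME = L1-HIT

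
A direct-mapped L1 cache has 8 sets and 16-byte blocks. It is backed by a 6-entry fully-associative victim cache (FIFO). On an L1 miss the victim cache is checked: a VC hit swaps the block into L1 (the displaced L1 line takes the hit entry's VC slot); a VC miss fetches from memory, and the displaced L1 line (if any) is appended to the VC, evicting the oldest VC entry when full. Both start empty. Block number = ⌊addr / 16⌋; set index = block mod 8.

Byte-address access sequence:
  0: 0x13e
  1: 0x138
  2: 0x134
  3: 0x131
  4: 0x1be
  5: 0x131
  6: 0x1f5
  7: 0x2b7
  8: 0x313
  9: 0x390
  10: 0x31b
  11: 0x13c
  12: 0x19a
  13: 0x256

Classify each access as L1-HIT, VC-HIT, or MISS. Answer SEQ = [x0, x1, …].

0: 0x13e (blk 19, set 3) → MISS  vc=[]
1: 0x138 (blk 19, set 3) → L1-HIT  vc=[]
2: 0x134 (blk 19, set 3) → L1-HIT  vc=[]
3: 0x131 (blk 19, set 3) → L1-HIT  vc=[]
4: 0x1be (blk 27, set 3) → MISS  vc=[19]
5: 0x131 (blk 19, set 3) → VC-HIT  vc=[27]
6: 0x1f5 (blk 31, set 7) → MISS  vc=[27]
7: 0x2b7 (blk 43, set 3) → MISS  vc=[27, 19]
8: 0x313 (blk 49, set 1) → MISS  vc=[27, 19]
9: 0x390 (blk 57, set 1) → MISS  vc=[27, 19, 49]
10: 0x31b (blk 49, set 1) → VC-HIT  vc=[27, 19, 57]
11: 0x13c (blk 19, set 3) → VC-HIT  vc=[27, 43, 57]
12: 0x19a (blk 25, set 1) → MISS  vc=[27, 43, 57, 49]
13: 0x256 (blk 37, set 5) → MISS  vc=[27, 43, 57, 49]

SEQ = [MISS, L1-HIT, L1-HIT, L1-HIT, MISS, VC-HIT, MISS, MISS, MISS, MISS, VC-HIT, VC-HIT, MISS, MISS]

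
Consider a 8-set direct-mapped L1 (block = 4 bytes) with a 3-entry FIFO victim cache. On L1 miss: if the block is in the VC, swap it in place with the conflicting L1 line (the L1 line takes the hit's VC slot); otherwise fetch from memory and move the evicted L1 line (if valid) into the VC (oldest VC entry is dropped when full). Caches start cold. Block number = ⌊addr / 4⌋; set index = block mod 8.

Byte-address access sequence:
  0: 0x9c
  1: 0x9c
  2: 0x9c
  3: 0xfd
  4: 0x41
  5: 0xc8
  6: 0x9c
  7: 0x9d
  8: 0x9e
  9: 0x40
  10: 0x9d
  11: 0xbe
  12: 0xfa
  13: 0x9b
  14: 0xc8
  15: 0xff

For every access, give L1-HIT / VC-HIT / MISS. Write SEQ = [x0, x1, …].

SEQ = [MISS, L1-HIT, L1-HIT, MISS, MISS, MISS, VC-HIT, L1-HIT, L1-HIT, L1-HIT, L1-HIT, MISS, MISS, MISS, L1-HIT, VC-HIT]

#0 0x9c→b39/s7 MISS; vc=[]
#1 0x9c→b39/s7 L1-HIT; vc=[]
#2 0x9c→b39/s7 L1-HIT; vc=[]
#3 0xfd→b63/s7 MISS; vc=[39]
#4 0x41→b16/s0 MISS; vc=[39]
#5 0xc8→b50/s2 MISS; vc=[39]
#6 0x9c→b39/s7 VC-HIT; vc=[63]
#7 0x9d→b39/s7 L1-HIT; vc=[63]
#8 0x9e→b39/s7 L1-HIT; vc=[63]
#9 0x40→b16/s0 L1-HIT; vc=[63]
#10 0x9d→b39/s7 L1-HIT; vc=[63]
#11 0xbe→b47/s7 MISS; vc=[63,39]
#12 0xfa→b62/s6 MISS; vc=[63,39]
#13 0x9b→b38/s6 MISS; vc=[63,39,62]
#14 0xc8→b50/s2 L1-HIT; vc=[63,39,62]
#15 0xff→b63/s7 VC-HIT; vc=[47,39,62]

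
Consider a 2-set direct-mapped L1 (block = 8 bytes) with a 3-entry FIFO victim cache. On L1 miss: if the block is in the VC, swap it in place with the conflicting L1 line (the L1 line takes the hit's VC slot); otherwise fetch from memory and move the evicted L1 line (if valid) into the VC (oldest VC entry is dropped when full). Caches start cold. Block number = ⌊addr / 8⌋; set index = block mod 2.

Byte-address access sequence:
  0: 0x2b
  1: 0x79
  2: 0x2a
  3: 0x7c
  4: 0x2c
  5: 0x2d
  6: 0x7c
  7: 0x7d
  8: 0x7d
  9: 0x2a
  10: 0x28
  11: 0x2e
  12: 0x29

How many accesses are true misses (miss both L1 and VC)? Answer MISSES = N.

  [0] addr=0x2b blk=5 s=1: MISS | VC []
  [1] addr=0x79 blk=15 s=1: MISS | VC [5]
  [2] addr=0x2a blk=5 s=1: VC-HIT | VC [15]
  [3] addr=0x7c blk=15 s=1: VC-HIT | VC [5]
  [4] addr=0x2c blk=5 s=1: VC-HIT | VC [15]
  [5] addr=0x2d blk=5 s=1: L1-HIT | VC [15]
  [6] addr=0x7c blk=15 s=1: VC-HIT | VC [5]
  [7] addr=0x7d blk=15 s=1: L1-HIT | VC [5]
  [8] addr=0x7d blk=15 s=1: L1-HIT | VC [5]
  [9] addr=0x2a blk=5 s=1: VC-HIT | VC [15]
  [10] addr=0x28 blk=5 s=1: L1-HIT | VC [15]
  [11] addr=0x2e blk=5 s=1: L1-HIT | VC [15]
  [12] addr=0x29 blk=5 s=1: L1-HIT | VC [15]

MISSES = 2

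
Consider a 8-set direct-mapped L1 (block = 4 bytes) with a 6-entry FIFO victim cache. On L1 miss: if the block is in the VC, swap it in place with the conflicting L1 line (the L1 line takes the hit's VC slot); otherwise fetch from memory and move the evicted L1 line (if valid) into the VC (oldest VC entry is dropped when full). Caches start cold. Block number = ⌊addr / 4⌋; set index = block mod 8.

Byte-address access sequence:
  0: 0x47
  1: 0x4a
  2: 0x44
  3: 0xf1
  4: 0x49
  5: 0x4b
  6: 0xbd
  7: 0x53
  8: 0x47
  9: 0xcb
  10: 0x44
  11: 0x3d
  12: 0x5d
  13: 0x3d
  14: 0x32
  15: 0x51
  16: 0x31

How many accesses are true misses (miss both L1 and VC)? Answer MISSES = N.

#0 0x47→b17/s1 MISS; vc=[]
#1 0x4a→b18/s2 MISS; vc=[]
#2 0x44→b17/s1 L1-HIT; vc=[]
#3 0xf1→b60/s4 MISS; vc=[]
#4 0x49→b18/s2 L1-HIT; vc=[]
#5 0x4b→b18/s2 L1-HIT; vc=[]
#6 0xbd→b47/s7 MISS; vc=[]
#7 0x53→b20/s4 MISS; vc=[60]
#8 0x47→b17/s1 L1-HIT; vc=[60]
#9 0xcb→b50/s2 MISS; vc=[60,18]
#10 0x44→b17/s1 L1-HIT; vc=[60,18]
#11 0x3d→b15/s7 MISS; vc=[60,18,47]
#12 0x5d→b23/s7 MISS; vc=[60,18,47,15]
#13 0x3d→b15/s7 VC-HIT; vc=[60,18,47,23]
#14 0x32→b12/s4 MISS; vc=[60,18,47,23,20]
#15 0x51→b20/s4 VC-HIT; vc=[60,18,47,23,12]
#16 0x31→b12/s4 VC-HIT; vc=[60,18,47,23,20]

MISSES = 9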